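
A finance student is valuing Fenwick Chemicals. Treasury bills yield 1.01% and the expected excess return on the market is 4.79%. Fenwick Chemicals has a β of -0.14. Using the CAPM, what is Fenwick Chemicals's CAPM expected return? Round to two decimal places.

0.34%

E(R) = R_f + β × MRP = 1.01% + -0.14 × 4.79% = 0.34%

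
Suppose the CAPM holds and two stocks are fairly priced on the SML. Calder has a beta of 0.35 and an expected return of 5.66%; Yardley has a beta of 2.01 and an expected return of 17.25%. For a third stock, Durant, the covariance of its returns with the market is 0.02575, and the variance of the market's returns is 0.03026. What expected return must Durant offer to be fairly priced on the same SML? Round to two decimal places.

9.16%

MRP = (17.25% − 5.66%) / (2.01 − 0.35) = 6.9819%
R_f = 5.66% − 0.35 × 6.9819% = 3.2163%
β_Durant = Cov / Var(R_m) = 0.02575 / 0.03026 = 0.8510
E(R_Durant) = R_f + β × MRP = 3.2163% + 0.8510 × 6.9819% = 9.16%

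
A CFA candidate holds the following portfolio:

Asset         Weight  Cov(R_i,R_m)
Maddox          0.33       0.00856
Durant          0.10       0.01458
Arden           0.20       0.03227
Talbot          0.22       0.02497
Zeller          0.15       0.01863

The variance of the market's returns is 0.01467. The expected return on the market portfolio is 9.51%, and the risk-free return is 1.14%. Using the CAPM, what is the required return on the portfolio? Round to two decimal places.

β_Maddox = 0.00856 / 0.01467 = 0.5835
β_Durant = 0.01458 / 0.01467 = 0.9939
β_Arden = 0.03227 / 0.01467 = 2.1997
β_Talbot = 0.02497 / 0.01467 = 1.7021
β_Zeller = 0.01863 / 0.01467 = 1.2699
β_P = Σ w_i β_i = 0.33×0.5835 + 0.10×0.9939 + 0.20×2.1997 + 0.22×1.7021 + 0.15×1.2699 = 1.2968
MRP = 9.51% − 1.14% = 8.37%
E(R_P) = R_f + β_P × MRP = 1.14% + 1.2968 × 8.37% = 11.99%

11.99%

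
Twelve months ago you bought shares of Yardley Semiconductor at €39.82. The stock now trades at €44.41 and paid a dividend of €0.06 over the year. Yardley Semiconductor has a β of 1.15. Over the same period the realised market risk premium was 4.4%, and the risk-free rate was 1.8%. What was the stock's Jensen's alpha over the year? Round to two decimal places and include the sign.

Realised HPR = (P1 + D1 − P0) / P0 = (44.41 + 0.06 − 39.82) / 39.82 = 4.65 / 39.82 = 11.6775%
CAPM required = R_f + β·MRP = 1.8% + 1.15 × 4.4% = 6.8600%
α = realised − required = 11.6775% − 6.8600% = +4.82%

+4.82%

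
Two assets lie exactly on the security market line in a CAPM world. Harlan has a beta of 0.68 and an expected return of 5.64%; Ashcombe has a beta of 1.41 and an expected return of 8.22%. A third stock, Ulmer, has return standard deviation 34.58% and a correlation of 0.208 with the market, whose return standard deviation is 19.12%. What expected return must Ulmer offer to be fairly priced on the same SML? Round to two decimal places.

4.57%

MRP = (8.22% − 5.64%) / (1.41 − 0.68) = 3.5342%
R_f = 5.64% − 0.68 × 3.5342% = 3.2367%
β_Ulmer = ρ·σ_i/σ_m = 0.208 × 34.58 / 19.12 = 0.3762
E(R_Ulmer) = R_f + β × MRP = 3.2367% + 0.3762 × 3.5342% = 4.57%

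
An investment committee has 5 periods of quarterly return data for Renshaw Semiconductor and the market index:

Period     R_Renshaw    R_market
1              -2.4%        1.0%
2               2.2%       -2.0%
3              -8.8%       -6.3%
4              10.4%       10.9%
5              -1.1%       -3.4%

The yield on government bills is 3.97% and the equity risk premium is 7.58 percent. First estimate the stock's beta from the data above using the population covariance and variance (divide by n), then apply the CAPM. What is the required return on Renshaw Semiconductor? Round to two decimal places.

Mean R_i = (-2.4 + 2.2 − 8.8 + 10.4 − 1.1) / 5 = 0.0600%
Mean R_m = (1.0 − 2.0 − 6.3 + 10.9 − 3.4) / 5 = 0.0400%
Σ(R_i − R̄_i)(R_m − R̄_m) = 165.7280  ⇒  Cov = 165.7280 / 5 = 33.1456
Σ(R_m − R̄_m)² = 175.0520  ⇒  Var(R_m) = 175.0520 / 5 = 35.0104
β = Cov / Var(R_m) = 33.1456 / 35.0104 = 0.9467
E(R) = R_f + β × MRP = 3.97% + 0.9467 × 7.58% = 11.15%

11.15%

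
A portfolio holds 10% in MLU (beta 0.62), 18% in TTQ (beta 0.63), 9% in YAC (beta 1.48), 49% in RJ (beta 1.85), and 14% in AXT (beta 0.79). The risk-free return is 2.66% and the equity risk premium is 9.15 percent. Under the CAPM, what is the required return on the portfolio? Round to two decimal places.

β_P = Σ w_i β_i = 0.10×0.62 + 0.18×0.63 + 0.09×1.48 + 0.49×1.85 + 0.14×0.79 = 1.3257
E(R_P) = R_f + β_P × MRP = 2.66% + 1.3257 × 9.15% = 14.79%

14.79%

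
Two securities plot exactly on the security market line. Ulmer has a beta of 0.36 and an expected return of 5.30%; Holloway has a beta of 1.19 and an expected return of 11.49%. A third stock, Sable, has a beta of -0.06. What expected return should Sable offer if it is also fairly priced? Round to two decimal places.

MRP (SML slope) = (11.49% − 5.30%) / (1.19 − 0.36) = 6.19% / 0.83 = 7.4578%
R_f (intercept) = 5.30% − 0.36 × 7.4578% = 2.6152%
E(R_Sable) = R_f + β × MRP = 2.6152% + -0.06 × 7.4578% = 2.17%

2.17%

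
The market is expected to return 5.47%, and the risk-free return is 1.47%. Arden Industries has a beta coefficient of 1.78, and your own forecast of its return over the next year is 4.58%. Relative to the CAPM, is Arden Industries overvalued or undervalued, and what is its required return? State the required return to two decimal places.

MRP = 5.47% − 1.47% = 4.00%
Required return = R_f + β·MRP = 1.47% + 1.78 × 4.00% = 8.59%
Forecast 4.58% < required 8.59% → the stock plots below the SML → overvalued.

Overvalued; required return 8.59%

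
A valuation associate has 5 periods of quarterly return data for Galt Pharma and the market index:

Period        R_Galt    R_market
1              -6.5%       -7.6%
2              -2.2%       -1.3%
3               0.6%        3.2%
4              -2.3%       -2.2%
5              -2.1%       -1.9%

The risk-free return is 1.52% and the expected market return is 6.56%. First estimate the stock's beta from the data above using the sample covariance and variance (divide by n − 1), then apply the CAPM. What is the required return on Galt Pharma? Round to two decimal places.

4.83%

Mean R_i = (-6.5 − 2.2 + 0.6 − 2.3 − 2.1) / 5 = -2.5000%
Mean R_m = (-7.6 − 1.3 + 3.2 − 2.2 − 1.9) / 5 = -1.9600%
Σ(R_i − R̄_i)(R_m − R̄_m) = 38.7300  ⇒  Cov = 38.7300 / 4 = 9.6825
Σ(R_m − R̄_m)² = 58.9320  ⇒  Var(R_m) = 58.9320 / 4 = 14.7330
β = Cov / Var(R_m) = 9.6825 / 14.7330 = 0.6572
MRP = 6.56% − 1.52% = 5.04%
E(R) = R_f + β × MRP = 1.52% + 0.6572 × 5.04% = 4.83%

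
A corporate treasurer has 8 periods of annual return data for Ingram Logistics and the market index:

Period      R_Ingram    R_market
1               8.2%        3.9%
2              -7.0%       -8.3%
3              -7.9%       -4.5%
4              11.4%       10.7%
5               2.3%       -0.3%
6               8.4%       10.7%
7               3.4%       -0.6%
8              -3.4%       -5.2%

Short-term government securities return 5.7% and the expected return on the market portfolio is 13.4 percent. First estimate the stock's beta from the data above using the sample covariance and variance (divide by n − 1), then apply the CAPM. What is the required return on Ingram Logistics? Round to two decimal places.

Mean R_i = (8.2 − 7.0 − 7.9 + 11.4 + 2.3 + 8.4 + 3.4 − 3.4) / 8 = 1.9250%
Mean R_m = (3.9 − 8.3 − 4.5 + 10.7 − 0.3 + 10.7 − 0.6 − 5.2) / 8 = 0.8000%
Σ(R_i − R̄_i)(R_m − R̄_m) = 340.1200  ⇒  Cov = 340.1200 / 7 = 48.5886
Σ(R_m − R̄_m)² = 355.7000  ⇒  Var(R_m) = 355.7000 / 7 = 50.8143
β = Cov / Var(R_m) = 48.5886 / 50.8143 = 0.9562
MRP = 13.4% − 5.7% = 7.70%
E(R) = R_f + β × MRP = 5.7% + 0.9562 × 7.7% = 13.06%

13.06%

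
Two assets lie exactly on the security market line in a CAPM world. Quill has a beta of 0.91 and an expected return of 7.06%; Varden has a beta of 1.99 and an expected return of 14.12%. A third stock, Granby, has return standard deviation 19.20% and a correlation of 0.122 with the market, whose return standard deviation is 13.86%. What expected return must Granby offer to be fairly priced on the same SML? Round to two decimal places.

2.22%

MRP = (14.12% − 7.06%) / (1.99 − 0.91) = 6.5370%
R_f = 7.06% − 0.91 × 6.5370% = 1.1113%
β_Granby = ρ·σ_i/σ_m = 0.122 × 19.20 / 13.86 = 0.1690
E(R_Granby) = R_f + β × MRP = 1.1113% + 0.1690 × 6.5370% = 2.22%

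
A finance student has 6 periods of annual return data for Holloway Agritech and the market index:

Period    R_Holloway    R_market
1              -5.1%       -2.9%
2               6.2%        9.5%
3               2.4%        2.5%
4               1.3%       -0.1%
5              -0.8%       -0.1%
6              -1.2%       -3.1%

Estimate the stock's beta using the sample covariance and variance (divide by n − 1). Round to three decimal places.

Mean R_i = (-5.1 + 6.2 + 2.4 + 1.3 − 0.8 − 1.2) / 6 = 0.4667%
Mean R_m = (-2.9 + 9.5 + 2.5 − 0.1 − 0.1 − 3.1) / 6 = 0.9667%
Σ(R_i − R̄_i)(R_m − R̄_m) = 80.6533  ⇒  Cov = 80.6533 / 5 = 16.1307
Σ(R_m − R̄_m)² = 108.9333  ⇒  Var(R_m) = 108.9333 / 5 = 21.7867
β = Cov / Var(R_m) = 16.1307 / 21.7867 = 0.7404

0.740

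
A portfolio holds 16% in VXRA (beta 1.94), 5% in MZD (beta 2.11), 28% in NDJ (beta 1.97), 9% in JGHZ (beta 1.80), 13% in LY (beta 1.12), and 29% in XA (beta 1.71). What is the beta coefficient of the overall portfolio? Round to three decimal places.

1.771

β_P = Σ w_i β_i = 0.16×1.94 + 0.05×2.11 + 0.28×1.97 + 0.09×1.80 + 0.13×1.12 + 0.29×1.71 = 1.7710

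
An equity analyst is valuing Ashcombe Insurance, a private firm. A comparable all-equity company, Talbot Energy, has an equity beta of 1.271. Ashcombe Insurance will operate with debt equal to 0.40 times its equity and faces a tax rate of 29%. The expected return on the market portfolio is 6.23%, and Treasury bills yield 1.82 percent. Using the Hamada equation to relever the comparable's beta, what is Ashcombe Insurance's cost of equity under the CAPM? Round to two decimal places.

9.02%

β_L = β_U × [1 + (1 − t)(D/E)] = 1.271 × [1 + (1 − 0.29) × 0.40]
    = 1.271 × [1 + 0.71 × 0.40] = 1.271 × 1.2840 = 1.6320
MRP = 6.23% − 1.82% = 4.41%
E(R) = R_f + β_L × MRP = 1.82% + 1.6320 × 4.41% = 9.02%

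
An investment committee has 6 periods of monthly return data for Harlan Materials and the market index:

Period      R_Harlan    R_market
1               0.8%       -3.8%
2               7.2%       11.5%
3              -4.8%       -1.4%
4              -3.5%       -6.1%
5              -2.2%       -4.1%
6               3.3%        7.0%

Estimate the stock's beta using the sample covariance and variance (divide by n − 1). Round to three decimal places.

Mean R_i = (0.8 + 7.2 − 4.8 − 3.5 − 2.2 + 3.3) / 6 = 0.1333%
Mean R_m = (-3.8 + 11.5 − 1.4 − 6.1 − 4.1 + 7.0) / 6 = 0.5167%
Σ(R_i − R̄_i)(R_m − R̄_m) = 139.5367  ⇒  Cov = 139.5367 / 5 = 27.9073
Σ(R_m − R̄_m)² = 250.0683  ⇒  Var(R_m) = 250.0683 / 5 = 50.0137
β = Cov / Var(R_m) = 27.9073 / 50.0137 = 0.5580

0.558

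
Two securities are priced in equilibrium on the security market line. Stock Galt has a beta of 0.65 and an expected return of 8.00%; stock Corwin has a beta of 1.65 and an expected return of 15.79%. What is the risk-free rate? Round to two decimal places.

2.94%

Both satisfy E(R) = R_f + β·MRP, so the slope of the SML is
MRP = (15.79% − 8.00%) / (1.65 − 0.65) = 7.79% / 1.00 = 7.7900%
R_f = E(R_Galt) − β_Galt·MRP = 8.00% − 0.65 × 7.7900% = 2.9365%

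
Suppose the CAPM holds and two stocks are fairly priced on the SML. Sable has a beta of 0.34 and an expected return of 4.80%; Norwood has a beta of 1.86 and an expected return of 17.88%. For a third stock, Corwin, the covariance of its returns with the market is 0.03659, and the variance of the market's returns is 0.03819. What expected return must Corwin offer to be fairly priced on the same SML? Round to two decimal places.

10.12%

MRP = (17.88% − 4.80%) / (1.86 − 0.34) = 8.6053%
R_f = 4.80% − 0.34 × 8.6053% = 1.8742%
β_Corwin = Cov / Var(R_m) = 0.03659 / 0.03819 = 0.9581
E(R_Corwin) = R_f + β × MRP = 1.8742% + 0.9581 × 8.6053% = 10.12%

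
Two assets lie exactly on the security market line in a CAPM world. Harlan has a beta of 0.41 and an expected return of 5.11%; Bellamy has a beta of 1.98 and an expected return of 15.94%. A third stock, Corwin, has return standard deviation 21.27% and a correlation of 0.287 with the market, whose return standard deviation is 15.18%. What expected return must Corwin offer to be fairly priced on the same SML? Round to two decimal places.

5.06%

MRP = (15.94% − 5.11%) / (1.98 − 0.41) = 6.8981%
R_f = 5.11% − 0.41 × 6.8981% = 2.2818%
β_Corwin = ρ·σ_i/σ_m = 0.287 × 21.27 / 15.18 = 0.4021
E(R_Corwin) = R_f + β × MRP = 2.2818% + 0.4021 × 6.8981% = 5.06%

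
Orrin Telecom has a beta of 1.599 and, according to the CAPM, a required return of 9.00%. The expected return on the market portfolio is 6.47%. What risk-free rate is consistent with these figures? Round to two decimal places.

2.25%

E(R) = R_f + β(E(R_m) − R_f) = R_f(1 − β) + β·E(R_m)
9.00% = R_f × (1 − 1.599) + 1.599 × 6.47%
9.00% = R_f × -0.599 + 10.34553%
R_f = (9.00% − 10.34553%) / -0.599 = 2.25%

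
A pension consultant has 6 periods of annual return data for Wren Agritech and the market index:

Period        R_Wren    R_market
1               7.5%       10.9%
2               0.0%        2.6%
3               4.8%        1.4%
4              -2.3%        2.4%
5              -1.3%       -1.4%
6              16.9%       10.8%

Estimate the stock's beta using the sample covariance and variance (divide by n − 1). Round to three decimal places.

Mean R_i = (7.5 + 0.0 + 4.8 − 2.3 − 1.3 + 16.9) / 6 = 4.2667%
Mean R_m = (10.9 + 2.6 + 1.4 + 2.4 − 1.4 + 10.8) / 6 = 4.4500%
Σ(R_i − R̄_i)(R_m − R̄_m) = 153.3700  ⇒  Cov = 153.3700 / 5 = 30.6740
Σ(R_m − R̄_m)² = 133.0750  ⇒  Var(R_m) = 133.0750 / 5 = 26.6150
β = Cov / Var(R_m) = 30.6740 / 26.6150 = 1.1525

1.153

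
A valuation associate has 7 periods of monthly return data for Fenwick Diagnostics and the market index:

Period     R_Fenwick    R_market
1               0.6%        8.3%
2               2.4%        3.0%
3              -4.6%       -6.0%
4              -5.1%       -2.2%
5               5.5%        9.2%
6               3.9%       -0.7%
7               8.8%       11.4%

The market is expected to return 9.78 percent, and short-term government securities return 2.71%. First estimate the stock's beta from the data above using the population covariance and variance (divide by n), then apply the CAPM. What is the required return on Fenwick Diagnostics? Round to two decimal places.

Mean R_i = (0.6 + 2.4 − 4.6 − 5.1 + 5.5 + 3.9 + 8.8) / 7 = 1.6429%
Mean R_m = (8.3 + 3.0 − 6.0 − 2.2 + 9.2 − 0.7 + 11.4) / 7 = 3.2857%
Σ(R_i − R̄_i)(R_m − R̄_m) = 161.4043  ⇒  Cov = 161.4043 / 7 = 23.0578
Σ(R_m − R̄_m)² = 258.2486  ⇒  Var(R_m) = 258.2486 / 7 = 36.8927
β = Cov / Var(R_m) = 23.0578 / 36.8927 = 0.6250
MRP = 9.78% − 2.71% = 7.07%
E(R) = R_f + β × MRP = 2.71% + 0.6250 × 7.07% = 7.13%

7.13%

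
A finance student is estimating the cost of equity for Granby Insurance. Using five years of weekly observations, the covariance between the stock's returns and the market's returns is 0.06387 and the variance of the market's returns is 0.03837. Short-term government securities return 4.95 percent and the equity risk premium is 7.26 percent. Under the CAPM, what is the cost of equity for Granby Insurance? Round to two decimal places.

17.03%

β = Cov(R_i, R_m) / Var(R_m) = 0.06387 / 0.03837 = 1.6646
E(R) = R_f + β × MRP = 4.95% + 1.6646 × 7.26% = 17.03%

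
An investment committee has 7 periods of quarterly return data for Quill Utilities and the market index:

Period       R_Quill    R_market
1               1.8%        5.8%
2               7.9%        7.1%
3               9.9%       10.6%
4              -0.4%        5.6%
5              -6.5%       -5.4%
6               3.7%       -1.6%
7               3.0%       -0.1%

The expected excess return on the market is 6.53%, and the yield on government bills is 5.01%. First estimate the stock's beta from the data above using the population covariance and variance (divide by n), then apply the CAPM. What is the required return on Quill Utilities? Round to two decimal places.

9.71%

Mean R_i = (1.8 + 7.9 + 9.9 − 0.4 − 6.5 + 3.7 + 3.0) / 7 = 2.7714%
Mean R_m = (5.8 + 7.1 + 10.6 + 5.6 − 5.4 − 1.6 − 0.1) / 7 = 3.1429%
Σ(R_i − R̄_i)(R_m − R̄_m) = 137.1386  ⇒  Cov = 137.1386 / 7 = 19.5912
Σ(R_m − R̄_m)² = 190.3571  ⇒  Var(R_m) = 190.3571 / 7 = 27.1939
β = Cov / Var(R_m) = 19.5912 / 27.1939 = 0.7204
E(R) = R_f + β × MRP = 5.01% + 0.7204 × 6.53% = 9.71%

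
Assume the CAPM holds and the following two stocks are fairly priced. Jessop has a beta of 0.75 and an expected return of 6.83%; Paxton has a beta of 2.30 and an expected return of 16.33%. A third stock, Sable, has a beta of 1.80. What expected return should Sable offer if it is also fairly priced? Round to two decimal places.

MRP (SML slope) = (16.33% − 6.83%) / (2.30 − 0.75) = 9.50% / 1.55 = 6.1290%
R_f (intercept) = 6.83% − 0.75 × 6.1290% = 2.2333%
E(R_Sable) = R_f + β × MRP = 2.2333% + 1.80 × 6.1290% = 13.27%

13.27%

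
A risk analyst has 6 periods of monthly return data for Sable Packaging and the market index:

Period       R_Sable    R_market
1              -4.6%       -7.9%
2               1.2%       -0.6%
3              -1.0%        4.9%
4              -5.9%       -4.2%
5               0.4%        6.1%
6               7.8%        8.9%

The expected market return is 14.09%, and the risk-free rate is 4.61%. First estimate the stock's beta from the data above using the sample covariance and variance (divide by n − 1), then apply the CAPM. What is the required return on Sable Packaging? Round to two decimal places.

Mean R_i = (-4.6 + 1.2 − 1.0 − 5.9 + 0.4 + 7.8) / 6 = -0.3500%
Mean R_m = (-7.9 − 0.6 + 4.9 − 4.2 + 6.1 + 8.9) / 6 = 1.2000%
Σ(R_i − R̄_i)(R_m − R̄_m) = 129.8800  ⇒  Cov = 129.8800 / 5 = 25.9760
Σ(R_m − R̄_m)² = 212.2000  ⇒  Var(R_m) = 212.2000 / 5 = 42.4400
β = Cov / Var(R_m) = 25.9760 / 42.4400 = 0.6121
MRP = 14.09% − 4.61% = 9.48%
E(R) = R_f + β × MRP = 4.61% + 0.6121 × 9.48% = 10.41%

10.41%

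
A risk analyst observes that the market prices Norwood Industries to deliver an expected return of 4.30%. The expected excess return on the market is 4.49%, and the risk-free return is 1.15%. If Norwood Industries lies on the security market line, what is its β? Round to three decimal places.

β = (E(R) − R_f) / MRP = (4.30% − 1.15%) / 4.49% = 3.15% / 4.49% = 0.702

0.702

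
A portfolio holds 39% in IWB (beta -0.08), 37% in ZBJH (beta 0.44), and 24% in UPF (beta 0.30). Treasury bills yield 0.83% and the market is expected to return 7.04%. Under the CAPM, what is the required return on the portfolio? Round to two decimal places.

2.09%

β_P = Σ w_i β_i = 0.39×-0.08 + 0.37×0.44 + 0.24×0.30 = 0.2036
MRP = 7.04% − 0.83% = 6.21%
E(R_P) = R_f + β_P × MRP = 0.83% + 0.2036 × 6.21% = 2.09%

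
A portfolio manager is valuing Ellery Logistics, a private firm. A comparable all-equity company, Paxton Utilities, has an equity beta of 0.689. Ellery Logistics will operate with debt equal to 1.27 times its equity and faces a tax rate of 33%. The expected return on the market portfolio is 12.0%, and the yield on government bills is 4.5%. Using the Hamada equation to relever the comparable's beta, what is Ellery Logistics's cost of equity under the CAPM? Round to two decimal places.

β_L = β_U × [1 + (1 − t)(D/E)] = 0.689 × [1 + (1 − 0.33) × 1.27]
    = 0.689 × [1 + 0.67 × 1.27] = 0.689 × 1.8509 = 1.2753
MRP = 12.0% − 4.5% = 7.50%
E(R) = R_f + β_L × MRP = 4.5% + 1.2753 × 7.5% = 14.06%

14.06%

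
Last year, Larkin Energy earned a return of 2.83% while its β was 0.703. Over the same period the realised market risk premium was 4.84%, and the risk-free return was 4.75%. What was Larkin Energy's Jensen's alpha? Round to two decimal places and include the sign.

CAPM benchmark = R_f + β(R_m − R_f) = 4.75% + 0.703 × 4.84% = 8.15252%
α = actual − benchmark = 2.83% − 8.15252% = -5.32%

-5.32%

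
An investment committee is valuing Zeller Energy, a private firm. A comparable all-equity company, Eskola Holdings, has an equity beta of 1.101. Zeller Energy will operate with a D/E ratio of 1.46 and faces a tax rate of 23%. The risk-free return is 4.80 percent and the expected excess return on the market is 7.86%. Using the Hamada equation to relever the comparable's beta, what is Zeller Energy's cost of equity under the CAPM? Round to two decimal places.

23.18%

β_L = β_U × [1 + (1 − t)(D/E)] = 1.101 × [1 + (1 − 0.23) × 1.46]
    = 1.101 × [1 + 0.77 × 1.46] = 1.101 × 2.1242 = 2.3387
E(R) = R_f + β_L × MRP = 4.80% + 2.3387 × 7.86% = 23.18%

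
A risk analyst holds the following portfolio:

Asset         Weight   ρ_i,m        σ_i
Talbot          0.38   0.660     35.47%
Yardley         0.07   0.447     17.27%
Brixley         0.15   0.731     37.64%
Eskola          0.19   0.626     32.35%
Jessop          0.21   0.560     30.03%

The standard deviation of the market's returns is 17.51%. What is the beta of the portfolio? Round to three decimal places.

β_Talbot = 0.660 × 35.47% / 17.51% = 1.3370
β_Yardley = 0.447 × 17.27% / 17.51% = 0.4409
β_Brixley = 0.731 × 37.64% / 17.51% = 1.5714
β_Eskola = 0.626 × 32.35% / 17.51% = 1.1565
β_Jessop = 0.560 × 30.03% / 17.51% = 0.9604
β_P = Σ w_i β_i = 0.38×1.3370 + 0.07×0.4409 + 0.15×1.5714 + 0.19×1.1565 + 0.21×0.9604 = 1.1961

1.196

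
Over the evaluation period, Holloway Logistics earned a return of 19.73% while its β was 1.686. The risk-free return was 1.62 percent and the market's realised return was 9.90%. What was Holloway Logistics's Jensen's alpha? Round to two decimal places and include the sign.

+4.15%

Market excess return = 9.90% − 1.62% = 8.28%
CAPM benchmark = R_f + β(R_m − R_f) = 1.62% + 1.686 × 8.28% = 15.58008%
α = actual − benchmark = 19.73% − 15.58008% = +4.15%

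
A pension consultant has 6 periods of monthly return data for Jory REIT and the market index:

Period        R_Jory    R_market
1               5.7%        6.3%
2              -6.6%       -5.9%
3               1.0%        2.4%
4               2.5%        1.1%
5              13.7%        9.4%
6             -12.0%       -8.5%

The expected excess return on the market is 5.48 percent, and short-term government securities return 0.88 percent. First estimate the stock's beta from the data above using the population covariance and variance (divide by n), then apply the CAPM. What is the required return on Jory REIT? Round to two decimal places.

Mean R_i = (5.7 − 6.6 + 1.0 + 2.5 + 13.7 − 12.0) / 6 = 0.7167%
Mean R_m = (6.3 − 5.9 + 2.4 + 1.1 + 9.4 − 8.5) / 6 = 0.8000%
Σ(R_i − R̄_i)(R_m − R̄_m) = 307.3400  ⇒  Cov = 307.3400 / 6 = 51.2233
Σ(R_m − R̄_m)² = 238.2400  ⇒  Var(R_m) = 238.2400 / 6 = 39.7067
β = Cov / Var(R_m) = 51.2233 / 39.7067 = 1.2900
E(R) = R_f + β × MRP = 0.88% + 1.2900 × 5.48% = 7.95%

7.95%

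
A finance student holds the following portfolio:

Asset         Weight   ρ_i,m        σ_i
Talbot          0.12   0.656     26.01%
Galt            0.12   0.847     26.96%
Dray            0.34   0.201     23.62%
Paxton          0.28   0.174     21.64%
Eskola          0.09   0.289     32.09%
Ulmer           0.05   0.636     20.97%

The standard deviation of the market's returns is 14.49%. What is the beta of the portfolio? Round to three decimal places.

0.618

β_Talbot = 0.656 × 26.01% / 14.49% = 1.1775
β_Galt = 0.847 × 26.96% / 14.49% = 1.5759
β_Dray = 0.201 × 23.62% / 14.49% = 0.3276
β_Paxton = 0.174 × 21.64% / 14.49% = 0.2599
β_Eskola = 0.289 × 32.09% / 14.49% = 0.6400
β_Ulmer = 0.636 × 20.97% / 14.49% = 0.9204
β_P = Σ w_i β_i = 0.12×1.1775 + 0.12×1.5759 + 0.34×0.3276 + 0.28×0.2599 + 0.09×0.6400 + 0.05×0.9204 = 0.6182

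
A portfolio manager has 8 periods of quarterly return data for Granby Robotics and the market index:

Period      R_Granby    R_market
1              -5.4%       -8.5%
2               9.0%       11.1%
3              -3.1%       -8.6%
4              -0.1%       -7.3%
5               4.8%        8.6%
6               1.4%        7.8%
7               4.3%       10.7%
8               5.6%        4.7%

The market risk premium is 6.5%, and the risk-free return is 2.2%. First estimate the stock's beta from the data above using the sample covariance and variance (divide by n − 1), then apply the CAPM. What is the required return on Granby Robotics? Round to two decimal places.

5.26%

Mean R_i = (-5.4 + 9.0 − 3.1 − 0.1 + 4.8 + 1.4 + 4.3 + 5.6) / 8 = 2.0625%
Mean R_m = (-8.5 + 11.1 − 8.6 − 7.3 + 8.6 + 7.8 + 10.7 + 4.7) / 8 = 2.3125%
Σ(R_i − R̄_i)(R_m − R̄_m) = 259.5638  ⇒  Cov = 259.5638 / 7 = 37.0805
Σ(R_m − R̄_m)² = 551.3088  ⇒  Var(R_m) = 551.3088 / 7 = 78.7584
β = Cov / Var(R_m) = 37.0805 / 78.7584 = 0.4708
E(R) = R_f + β × MRP = 2.2% + 0.4708 × 6.5% = 5.26%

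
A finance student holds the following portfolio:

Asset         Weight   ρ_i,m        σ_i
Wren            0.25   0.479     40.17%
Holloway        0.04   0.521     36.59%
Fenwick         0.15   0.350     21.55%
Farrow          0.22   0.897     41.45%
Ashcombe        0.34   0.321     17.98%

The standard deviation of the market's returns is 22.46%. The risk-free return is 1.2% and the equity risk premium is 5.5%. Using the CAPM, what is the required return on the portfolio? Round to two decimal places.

β_Wren = 0.479 × 40.17% / 22.46% = 0.8567
β_Holloway = 0.521 × 36.59% / 22.46% = 0.8488
β_Fenwick = 0.350 × 21.55% / 22.46% = 0.3358
β_Farrow = 0.897 × 41.45% / 22.46% = 1.6554
β_Ashcombe = 0.321 × 17.98% / 22.46% = 0.2570
β_P = Σ w_i β_i = 0.25×0.8567 + 0.04×0.8488 + 0.15×0.3358 + 0.22×1.6554 + 0.34×0.2570 = 0.7501
E(R_P) = R_f + β_P × MRP = 1.2% + 0.7501 × 5.5% = 5.33%

5.33%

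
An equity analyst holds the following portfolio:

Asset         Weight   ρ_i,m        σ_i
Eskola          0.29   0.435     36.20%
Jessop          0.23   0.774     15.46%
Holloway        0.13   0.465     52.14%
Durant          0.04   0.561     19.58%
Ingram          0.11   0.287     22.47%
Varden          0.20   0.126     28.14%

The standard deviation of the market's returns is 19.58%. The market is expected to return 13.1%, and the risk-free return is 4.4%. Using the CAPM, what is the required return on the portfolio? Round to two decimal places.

β_Eskola = 0.435 × 36.20% / 19.58% = 0.8042
β_Jessop = 0.774 × 15.46% / 19.58% = 0.6111
β_Holloway = 0.465 × 52.14% / 19.58% = 1.2383
β_Durant = 0.561 × 19.58% / 19.58% = 0.5610
β_Ingram = 0.287 × 22.47% / 19.58% = 0.3294
β_Varden = 0.126 × 28.14% / 19.58% = 0.1811
β_P = Σ w_i β_i = 0.29×0.8042 + 0.23×0.6111 + 0.13×1.2383 + 0.04×0.5610 + 0.11×0.3294 + 0.20×0.1811 = 0.6296
MRP = 13.1% − 4.4% = 8.70%
E(R_P) = R_f + β_P × MRP = 4.4% + 0.6296 × 8.7% = 9.88%

9.88%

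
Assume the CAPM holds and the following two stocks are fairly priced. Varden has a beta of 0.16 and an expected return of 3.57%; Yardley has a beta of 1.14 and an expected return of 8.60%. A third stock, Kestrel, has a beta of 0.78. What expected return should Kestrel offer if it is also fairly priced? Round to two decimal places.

6.75%

MRP (SML slope) = (8.60% − 3.57%) / (1.14 − 0.16) = 5.03% / 0.98 = 5.1327%
R_f (intercept) = 3.57% − 0.16 × 5.1327% = 2.7488%
E(R_Kestrel) = R_f + β × MRP = 2.7488% + 0.78 × 5.1327% = 6.75%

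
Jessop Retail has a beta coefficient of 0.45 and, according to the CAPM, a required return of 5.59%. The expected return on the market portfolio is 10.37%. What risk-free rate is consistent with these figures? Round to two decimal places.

E(R) = R_f + β(E(R_m) − R_f) = R_f(1 − β) + β·E(R_m)
5.59% = R_f × (1 − 0.45) + 0.45 × 10.37%
5.59% = R_f × 0.55 + 4.6665%
R_f = (5.59% − 4.6665%) / 0.55 = 1.68%

1.68%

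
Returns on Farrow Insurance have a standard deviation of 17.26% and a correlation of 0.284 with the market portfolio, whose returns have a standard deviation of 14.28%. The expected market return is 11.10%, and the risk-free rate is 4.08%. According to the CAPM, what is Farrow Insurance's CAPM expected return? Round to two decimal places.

β = ρ × σ_i / σ_m = 0.284 × 17.26% / 14.28% = 0.3433
MRP = 11.10% − 4.08% = 7.02%
E(R) = 4.08% + 0.3433 × 7.02% = 6.49%

6.49%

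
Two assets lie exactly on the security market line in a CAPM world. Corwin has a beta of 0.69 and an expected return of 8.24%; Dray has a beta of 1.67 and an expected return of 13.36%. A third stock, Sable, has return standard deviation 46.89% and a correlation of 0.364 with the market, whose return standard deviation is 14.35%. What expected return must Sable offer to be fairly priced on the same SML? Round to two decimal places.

10.85%

MRP = (13.36% − 8.24%) / (1.67 − 0.69) = 5.2245%
R_f = 8.24% − 0.69 × 5.2245% = 4.6351%
β_Sable = ρ·σ_i/σ_m = 0.364 × 46.89 / 14.35 = 1.1894
E(R_Sable) = R_f + β × MRP = 4.6351% + 1.1894 × 5.2245% = 10.85%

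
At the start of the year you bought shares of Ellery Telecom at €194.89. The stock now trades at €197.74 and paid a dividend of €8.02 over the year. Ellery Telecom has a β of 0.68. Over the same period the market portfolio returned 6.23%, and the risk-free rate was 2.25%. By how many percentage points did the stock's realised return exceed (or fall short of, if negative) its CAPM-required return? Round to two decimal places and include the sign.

+0.62%

Realised HPR = (P1 + D1 − P0) / P0 = (197.74 + 8.02 − 194.89) / 194.89 = 10.87 / 194.89 = 5.5775%
MRP = 6.23% − 2.25% = 3.98%
CAPM required = R_f + β·MRP = 2.25% + 0.68 × 3.98% = 4.9564%
α = realised − required = 5.5775% − 4.9564% = +0.62%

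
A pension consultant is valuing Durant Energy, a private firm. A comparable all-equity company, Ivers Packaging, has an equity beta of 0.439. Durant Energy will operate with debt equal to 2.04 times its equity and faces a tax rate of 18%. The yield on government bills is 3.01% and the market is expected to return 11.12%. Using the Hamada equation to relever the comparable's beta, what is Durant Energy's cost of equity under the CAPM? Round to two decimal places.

β_L = β_U × [1 + (1 − t)(D/E)] = 0.439 × [1 + (1 − 0.18) × 2.04]
    = 0.439 × [1 + 0.82 × 2.04] = 0.439 × 2.6728 = 1.1734
MRP = 11.12% − 3.01% = 8.11%
E(R) = R_f + β_L × MRP = 3.01% + 1.1734 × 8.11% = 12.53%

12.53%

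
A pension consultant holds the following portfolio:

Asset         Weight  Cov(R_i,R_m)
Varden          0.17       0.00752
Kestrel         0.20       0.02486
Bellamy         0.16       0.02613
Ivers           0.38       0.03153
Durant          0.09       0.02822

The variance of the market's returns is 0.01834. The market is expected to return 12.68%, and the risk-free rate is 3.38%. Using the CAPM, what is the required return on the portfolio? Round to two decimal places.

β_Varden = 0.00752 / 0.01834 = 0.4100
β_Kestrel = 0.02486 / 0.01834 = 1.3555
β_Bellamy = 0.02613 / 0.01834 = 1.4248
β_Ivers = 0.03153 / 0.01834 = 1.7192
β_Durant = 0.02822 / 0.01834 = 1.5387
β_P = Σ w_i β_i = 0.17×0.4100 + 0.20×1.3555 + 0.16×1.4248 + 0.38×1.7192 + 0.09×1.5387 = 1.3605
MRP = 12.68% − 3.38% = 9.30%
E(R_P) = R_f + β_P × MRP = 3.38% + 1.3605 × 9.30% = 16.03%

16.03%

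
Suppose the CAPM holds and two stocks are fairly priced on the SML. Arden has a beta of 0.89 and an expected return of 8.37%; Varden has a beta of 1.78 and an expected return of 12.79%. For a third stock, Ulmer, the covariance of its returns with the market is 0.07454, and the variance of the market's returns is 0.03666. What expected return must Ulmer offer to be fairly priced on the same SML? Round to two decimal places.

MRP = (12.79% − 8.37%) / (1.78 − 0.89) = 4.9663%
R_f = 8.37% − 0.89 × 4.9663% = 3.9500%
β_Ulmer = Cov / Var(R_m) = 0.07454 / 0.03666 = 2.0333
E(R_Ulmer) = R_f + β × MRP = 3.9500% + 2.0333 × 4.9663% = 14.05%

14.05%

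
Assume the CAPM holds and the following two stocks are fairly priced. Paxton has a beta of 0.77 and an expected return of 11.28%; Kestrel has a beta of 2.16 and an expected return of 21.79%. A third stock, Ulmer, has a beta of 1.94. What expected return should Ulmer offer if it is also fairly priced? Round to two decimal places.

20.13%

MRP (SML slope) = (21.79% − 11.28%) / (2.16 − 0.77) = 10.51% / 1.39 = 7.5612%
R_f (intercept) = 11.28% − 0.77 × 7.5612% = 5.4579%
E(R_Ulmer) = R_f + β × MRP = 5.4579% + 1.94 × 7.5612% = 20.13%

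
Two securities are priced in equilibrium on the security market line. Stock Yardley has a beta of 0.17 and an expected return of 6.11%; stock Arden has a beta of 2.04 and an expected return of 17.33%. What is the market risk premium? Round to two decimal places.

Both satisfy E(R) = R_f + β·MRP, so the slope of the SML is
MRP = (17.33% − 6.11%) / (2.04 − 0.17) = 11.22% / 1.87 = 6.0000%

6.00%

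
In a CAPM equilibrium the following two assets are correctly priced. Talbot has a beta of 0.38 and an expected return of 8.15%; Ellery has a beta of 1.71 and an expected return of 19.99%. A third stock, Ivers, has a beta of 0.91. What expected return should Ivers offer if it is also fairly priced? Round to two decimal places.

MRP (SML slope) = (19.99% − 8.15%) / (1.71 − 0.38) = 11.84% / 1.33 = 8.9023%
R_f (intercept) = 8.15% − 0.38 × 8.9023% = 4.7671%
E(R_Ivers) = R_f + β × MRP = 4.7671% + 0.91 × 8.9023% = 12.87%

12.87%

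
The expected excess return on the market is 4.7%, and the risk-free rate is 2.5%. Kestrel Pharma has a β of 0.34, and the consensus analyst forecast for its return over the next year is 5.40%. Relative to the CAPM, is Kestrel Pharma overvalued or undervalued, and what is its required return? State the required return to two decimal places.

Required return = R_f + β·MRP = 2.5% + 0.34 × 4.7% = 4.10%
Forecast 5.40% > required 4.10% → the stock plots above the SML → undervalued.

Undervalued; required return 4.10%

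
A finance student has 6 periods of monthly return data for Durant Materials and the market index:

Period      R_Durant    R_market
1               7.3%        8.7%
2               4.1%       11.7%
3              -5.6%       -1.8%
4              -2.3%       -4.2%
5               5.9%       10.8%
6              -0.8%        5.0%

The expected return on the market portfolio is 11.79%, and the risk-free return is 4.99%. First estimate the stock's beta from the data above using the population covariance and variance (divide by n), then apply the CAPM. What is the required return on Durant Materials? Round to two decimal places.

Mean R_i = (7.3 + 4.1 − 5.6 − 2.3 + 5.9 − 0.8) / 6 = 1.4333%
Mean R_m = (8.7 + 11.7 − 1.8 − 4.2 + 10.8 + 5.0) / 6 = 5.0333%
Σ(R_i − R̄_i)(R_m − R̄_m) = 147.6533  ⇒  Cov = 147.6533 / 6 = 24.6089
Σ(R_m − R̄_m)² = 223.0933  ⇒  Var(R_m) = 223.0933 / 6 = 37.1822
β = Cov / Var(R_m) = 24.6089 / 37.1822 = 0.6618
MRP = 11.79% − 4.99% = 6.80%
E(R) = R_f + β × MRP = 4.99% + 0.6618 × 6.80% = 9.49%

9.49%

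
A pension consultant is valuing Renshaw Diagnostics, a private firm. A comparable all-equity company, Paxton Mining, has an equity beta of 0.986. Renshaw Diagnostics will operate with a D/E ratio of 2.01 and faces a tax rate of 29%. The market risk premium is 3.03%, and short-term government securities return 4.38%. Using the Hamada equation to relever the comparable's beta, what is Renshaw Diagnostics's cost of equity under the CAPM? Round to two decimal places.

β_L = β_U × [1 + (1 − t)(D/E)] = 0.986 × [1 + (1 − 0.29) × 2.01]
    = 0.986 × [1 + 0.71 × 2.01] = 0.986 × 2.4271 = 2.3931
E(R) = R_f + β_L × MRP = 4.38% + 2.3931 × 3.03% = 11.63%

11.63%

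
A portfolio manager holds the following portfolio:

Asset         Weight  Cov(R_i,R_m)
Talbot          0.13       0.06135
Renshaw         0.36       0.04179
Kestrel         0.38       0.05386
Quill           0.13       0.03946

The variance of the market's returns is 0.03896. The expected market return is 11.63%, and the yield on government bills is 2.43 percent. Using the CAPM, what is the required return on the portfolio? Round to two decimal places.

13.91%

β_Talbot = 0.06135 / 0.03896 = 1.5747
β_Renshaw = 0.04179 / 0.03896 = 1.0726
β_Kestrel = 0.05386 / 0.03896 = 1.3824
β_Quill = 0.03946 / 0.03896 = 1.0128
β_P = Σ w_i β_i = 0.13×1.5747 + 0.36×1.0726 + 0.38×1.3824 + 0.13×1.0128 = 1.2478
MRP = 11.63% − 2.43% = 9.20%
E(R_P) = R_f + β_P × MRP = 2.43% + 1.2478 × 9.20% = 13.91%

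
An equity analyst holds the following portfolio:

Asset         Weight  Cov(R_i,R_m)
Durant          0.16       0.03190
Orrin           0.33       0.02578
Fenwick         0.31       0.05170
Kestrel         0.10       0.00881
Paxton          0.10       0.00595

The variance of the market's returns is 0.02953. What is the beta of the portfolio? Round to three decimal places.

1.054

β_Durant = 0.03190 / 0.02953 = 1.0803
β_Orrin = 0.02578 / 0.02953 = 0.8730
β_Fenwick = 0.05170 / 0.02953 = 1.7508
β_Kestrel = 0.00881 / 0.02953 = 0.2983
β_Paxton = 0.00595 / 0.02953 = 0.2015
β_P = Σ w_i β_i = 0.16×1.0803 + 0.33×0.8730 + 0.31×1.7508 + 0.10×0.2983 + 0.10×0.2015 = 1.0537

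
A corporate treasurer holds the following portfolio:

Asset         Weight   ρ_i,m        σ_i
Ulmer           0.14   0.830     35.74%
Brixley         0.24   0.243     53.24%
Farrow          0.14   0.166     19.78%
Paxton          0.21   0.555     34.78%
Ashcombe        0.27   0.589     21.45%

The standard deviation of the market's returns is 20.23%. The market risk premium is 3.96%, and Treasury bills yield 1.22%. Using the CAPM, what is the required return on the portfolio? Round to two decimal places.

β_Ulmer = 0.830 × 35.74% / 20.23% = 1.4663
β_Brixley = 0.243 × 53.24% / 20.23% = 0.6395
β_Farrow = 0.166 × 19.78% / 20.23% = 0.1623
β_Paxton = 0.555 × 34.78% / 20.23% = 0.9542
β_Ashcombe = 0.589 × 21.45% / 20.23% = 0.6245
β_P = Σ w_i β_i = 0.14×1.4663 + 0.24×0.6395 + 0.14×0.1623 + 0.21×0.9542 + 0.27×0.6245 = 0.7505
E(R_P) = R_f + β_P × MRP = 1.22% + 0.7505 × 3.96% = 4.19%

4.19%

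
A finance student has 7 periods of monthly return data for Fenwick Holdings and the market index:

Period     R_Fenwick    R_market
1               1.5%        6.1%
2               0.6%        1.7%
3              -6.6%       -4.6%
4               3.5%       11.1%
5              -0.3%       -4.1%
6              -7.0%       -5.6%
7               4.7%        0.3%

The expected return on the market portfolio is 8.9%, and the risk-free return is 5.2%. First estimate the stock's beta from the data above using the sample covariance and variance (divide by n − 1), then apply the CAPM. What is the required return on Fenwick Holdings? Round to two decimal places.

Mean R_i = (1.5 + 0.6 − 6.6 + 3.5 − 0.3 − 7.0 + 4.7) / 7 = -0.5143%
Mean R_m = (6.1 + 1.7 − 4.6 + 11.1 − 4.1 − 5.6 + 0.3) / 7 = 0.7000%
Σ(R_i − R̄_i)(R_m − R̄_m) = 123.7400  ⇒  Cov = 123.7400 / 6 = 20.6233
Σ(R_m − R̄_m)² = 229.3000  ⇒  Var(R_m) = 229.3000 / 6 = 38.2167
β = Cov / Var(R_m) = 20.6233 / 38.2167 = 0.5396
MRP = 8.9% − 5.2% = 3.70%
E(R) = R_f + β × MRP = 5.2% + 0.5396 × 3.7% = 7.20%

7.20%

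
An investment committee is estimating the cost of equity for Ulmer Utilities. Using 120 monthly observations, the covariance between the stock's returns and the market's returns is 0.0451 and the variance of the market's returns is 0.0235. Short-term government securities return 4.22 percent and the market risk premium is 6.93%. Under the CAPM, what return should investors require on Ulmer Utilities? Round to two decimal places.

17.52%

β = Cov(R_i, R_m) / Var(R_m) = 0.0451 / 0.0235 = 1.9191
E(R) = R_f + β × MRP = 4.22% + 1.9191 × 6.93% = 17.52%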